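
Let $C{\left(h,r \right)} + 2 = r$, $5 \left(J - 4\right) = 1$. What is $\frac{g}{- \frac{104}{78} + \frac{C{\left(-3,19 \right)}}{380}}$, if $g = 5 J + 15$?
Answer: $- \frac{41040}{1469} \approx -27.937$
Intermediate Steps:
$J = \frac{21}{5}$ ($J = 4 + \frac{1}{5} \cdot 1 = 4 + \frac{1}{5} = \frac{21}{5} \approx 4.2$)
$C{\left(h,r \right)} = -2 + r$
$g = 36$ ($g = 5 \cdot \frac{21}{5} + 15 = 21 + 15 = 36$)
$\frac{g}{- \frac{104}{78} + \frac{C{\left(-3,19 \right)}}{380}} = \frac{36}{- \frac{104}{78} + \frac{-2 + 19}{380}} = \frac{36}{\left(-104\right) \frac{1}{78} + 17 \cdot \frac{1}{380}} = \frac{36}{- \frac{4}{3} + \frac{17}{380}} = \frac{36}{- \frac{1469}{1140}} = 36 \left(- \frac{1140}{1469}\right) = - \frac{41040}{1469}$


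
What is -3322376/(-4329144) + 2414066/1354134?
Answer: 311453784206/122130022527 ≈ 2.5502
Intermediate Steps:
-3322376/(-4329144) + 2414066/1354134 = -3322376*(-1/4329144) + 2414066*(1/1354134) = 415297/541143 + 1207033/677067 = 311453784206/122130022527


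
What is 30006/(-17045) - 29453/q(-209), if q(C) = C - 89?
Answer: 493084597/5079410 ≈ 97.075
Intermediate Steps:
q(C) = -89 + C
30006/(-17045) - 29453/q(-209) = 30006/(-17045) - 29453/(-89 - 209) = 30006*(-1/17045) - 29453/(-298) = -30006/17045 - 29453*(-1/298) = -30006/17045 + 29453/298 = 493084597/5079410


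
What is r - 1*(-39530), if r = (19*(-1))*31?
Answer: 38941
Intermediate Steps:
r = -589 (r = -19*31 = -589)
r - 1*(-39530) = -589 - 1*(-39530) = -589 + 39530 = 38941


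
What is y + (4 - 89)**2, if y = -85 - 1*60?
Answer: 7080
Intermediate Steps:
y = -145 (y = -85 - 60 = -145)
y + (4 - 89)**2 = -145 + (4 - 89)**2 = -145 + (-85)**2 = -145 + 7225 = 7080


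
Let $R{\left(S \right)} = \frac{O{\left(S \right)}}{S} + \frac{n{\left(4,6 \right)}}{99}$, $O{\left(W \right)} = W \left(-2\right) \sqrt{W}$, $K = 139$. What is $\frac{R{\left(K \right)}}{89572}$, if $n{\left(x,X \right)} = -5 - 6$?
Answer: $- \frac{1}{806148} - \frac{\sqrt{139}}{44786} \approx -0.00026449$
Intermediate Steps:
$n{\left(x,X \right)} = -11$
$O{\left(W \right)} = - 2 W^{\frac{3}{2}}$ ($O{\left(W \right)} = - 2 W \sqrt{W} = - 2 W^{\frac{3}{2}}$)
$R{\left(S \right)} = - \frac{1}{9} - 2 \sqrt{S}$ ($R{\left(S \right)} = \frac{\left(-2\right) S^{\frac{3}{2}}}{S} - \frac{11}{99} = - 2 \sqrt{S} - \frac{1}{9} = - \frac{1}{9} - 2 \sqrt{S}$)
$\frac{R{\left(K \right)}}{89572} = \frac{- \frac{1}{9} - 2 \sqrt{139}}{89572} = \left(- \frac{1}{9} - 2 \sqrt{139}\right) \frac{1}{89572} = - \frac{1}{806148} - \frac{\sqrt{139}}{44786}$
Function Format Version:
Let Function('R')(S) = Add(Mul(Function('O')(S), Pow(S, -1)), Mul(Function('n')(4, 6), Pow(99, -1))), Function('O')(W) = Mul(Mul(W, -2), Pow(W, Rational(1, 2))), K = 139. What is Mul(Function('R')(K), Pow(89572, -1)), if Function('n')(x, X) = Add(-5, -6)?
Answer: Add(Rational(-1, 806148), Mul(Rational(-1, 44786), Pow(139, Rational(1, 2)))) ≈ -0.00026449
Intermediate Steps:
Function('n')(x, X) = -11
Function('O')(W) = Mul(-2, Pow(W, Rational(3, 2))) (Function('O')(W) = Mul(Mul(-2, W), Pow(W, Rational(1, 2))) = Mul(-2, Pow(W, Rational(3, 2))))
Function('R')(S) = Add(Rational(-1, 9), Mul(-2, Pow(S, Rational(1, 2)))) (Function('R')(S) = Add(Mul(Mul(-2, Pow(S, Rational(3, 2))), Pow(S, -1)), Mul(-11, Pow(99, -1))) = Add(Mul(-2, Pow(S, Rational(1, 2))), Mul(-11, Rational(1, 99))) = Add(Mul(-2, Pow(S, Rational(1, 2))), Rational(-1, 9)) = Add(Rational(-1, 9), Mul(-2, Pow(S, Rational(1, 2)))))
Mul(Function('R')(K), Pow(89572, -1)) = Mul(Add(Rational(-1, 9), Mul(-2, Pow(139, Rational(1, 2)))), Pow(89572, -1)) = Mul(Add(Rational(-1, 9), Mul(-2, Pow(139, Rational(1, 2)))), Rational(1, 89572)) = Add(Rational(-1, 806148), Mul(Rational(-1, 44786), Pow(139, Rational(1, 2))))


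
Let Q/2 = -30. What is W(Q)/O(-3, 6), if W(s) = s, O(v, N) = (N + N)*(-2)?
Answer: 5/2 ≈ 2.5000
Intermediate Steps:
Q = -60 (Q = 2*(-30) = -60)
O(v, N) = -4*N (O(v, N) = (2*N)*(-2) = -4*N)
W(Q)/O(-3, 6) = -60/((-4*6)) = -60/(-24) = -60*(-1/24) = 5/2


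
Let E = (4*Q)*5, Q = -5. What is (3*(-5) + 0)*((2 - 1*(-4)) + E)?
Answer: 1410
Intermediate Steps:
E = -100 (E = (4*(-5))*5 = -20*5 = -100)
(3*(-5) + 0)*((2 - 1*(-4)) + E) = (3*(-5) + 0)*((2 - 1*(-4)) - 100) = (-15 + 0)*((2 + 4) - 100) = -15*(6 - 100) = -15*(-94) = 1410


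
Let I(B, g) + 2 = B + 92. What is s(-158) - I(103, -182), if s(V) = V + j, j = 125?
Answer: -226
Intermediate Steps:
I(B, g) = 90 + B (I(B, g) = -2 + (B + 92) = -2 + (92 + B) = 90 + B)
s(V) = 125 + V (s(V) = V + 125 = 125 + V)
s(-158) - I(103, -182) = (125 - 158) - (90 + 103) = -33 - 1*193 = -33 - 193 = -226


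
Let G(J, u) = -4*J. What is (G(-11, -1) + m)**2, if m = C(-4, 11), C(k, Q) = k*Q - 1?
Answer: 1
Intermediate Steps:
C(k, Q) = -1 + Q*k (C(k, Q) = Q*k - 1 = -1 + Q*k)
m = -45 (m = -1 + 11*(-4) = -1 - 44 = -45)
(G(-11, -1) + m)**2 = (-4*(-11) - 45)**2 = (44 - 45)**2 = (-1)**2 = 1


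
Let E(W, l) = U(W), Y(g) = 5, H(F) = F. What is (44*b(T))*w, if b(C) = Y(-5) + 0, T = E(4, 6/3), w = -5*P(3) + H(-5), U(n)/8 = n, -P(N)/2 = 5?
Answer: 9900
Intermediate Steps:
P(N) = -10 (P(N) = -2*5 = -10)
U(n) = 8*n
E(W, l) = 8*W
w = 45 (w = -5*(-10) - 5 = 50 - 5 = 45)
T = 32 (T = 8*4 = 32)
b(C) = 5 (b(C) = 5 + 0 = 5)
(44*b(T))*w = (44*5)*45 = 220*45 = 9900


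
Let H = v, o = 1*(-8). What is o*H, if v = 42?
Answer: -336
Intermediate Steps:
o = -8
H = 42
o*H = -8*42 = -336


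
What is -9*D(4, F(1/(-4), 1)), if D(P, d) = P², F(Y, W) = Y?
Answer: -144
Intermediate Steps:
-9*D(4, F(1/(-4), 1)) = -9*4² = -9*16 = -144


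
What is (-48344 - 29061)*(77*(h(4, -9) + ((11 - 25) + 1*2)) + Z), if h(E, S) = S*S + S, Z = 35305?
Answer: -3090394625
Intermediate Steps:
h(E, S) = S + S**2 (h(E, S) = S**2 + S = S + S**2)
(-48344 - 29061)*(77*(h(4, -9) + ((11 - 25) + 1*2)) + Z) = (-48344 - 29061)*(77*(-9*(1 - 9) + ((11 - 25) + 1*2)) + 35305) = -77405*(77*(-9*(-8) + (-14 + 2)) + 35305) = -77405*(77*(72 - 12) + 35305) = -77405*(77*60 + 35305) = -77405*(4620 + 35305) = -77405*39925 = -3090394625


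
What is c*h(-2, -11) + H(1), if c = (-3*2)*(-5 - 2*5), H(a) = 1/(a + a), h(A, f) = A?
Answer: -359/2 ≈ -179.50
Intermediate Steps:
H(a) = 1/(2*a)
c = 90 (c = -6*(-5 - 10) = -6*(-15) = 90)
c*h(-2, -11) + H(1) = 90*(-2) + (½)/1 = -180 + (½)*1 = -180 + ½ = -359/2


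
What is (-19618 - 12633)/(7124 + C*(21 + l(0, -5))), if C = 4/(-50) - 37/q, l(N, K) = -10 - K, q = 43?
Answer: -34669825/7642124 ≈ -4.5367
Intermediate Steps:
C = -1011/1075 (C = 4/(-50) - 37/43 = 4*(-1/50) - 37*1/43 = -2/25 - 37/43 = -1011/1075 ≈ -0.94046)
(-19618 - 12633)/(7124 + C*(21 + l(0, -5))) = (-19618 - 12633)/(7124 - 1011*(21 + (-10 - 1*(-5)))/1075) = -32251/(7124 - 1011*(21 + (-10 + 5))/1075) = -32251/(7124 - 1011*(21 - 5)/1075) = -32251/(7124 - 1011/1075*16) = -32251/(7124 - 16176/1075) = -32251/7642124/1075 = -32251*1075/7642124 = -34669825/7642124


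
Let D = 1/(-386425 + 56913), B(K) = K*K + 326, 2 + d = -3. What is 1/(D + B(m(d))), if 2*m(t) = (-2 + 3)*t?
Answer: 329512/109480361 ≈ 0.0030098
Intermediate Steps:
d = -5 (d = -2 - 3 = -5)
m(t) = t/2 (m(t) = ((-2 + 3)*t)/2 = (1*t)/2 = t/2)
B(K) = 326 + K² (B(K) = K² + 326 = 326 + K²)
D = -1/329512 (D = 1/(-329512) = -1/329512 ≈ -3.0348e-6)
1/(D + B(m(d))) = 1/(-1/329512 + (326 + ((½)*(-5))²)) = 1/(-1/329512 + (326 + (-5/2)²)) = 1/(-1/329512 + (326 + 25/4)) = 1/(-1/329512 + 1329/4) = 1/(109480361/329512) = 329512/109480361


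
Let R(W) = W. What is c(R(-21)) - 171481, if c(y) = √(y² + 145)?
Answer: -171481 + √586 ≈ -1.7146e+5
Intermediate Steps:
c(y) = √(145 + y²)
c(R(-21)) - 171481 = √(145 + (-21)²) - 171481 = √(145 + 441) - 171481 = √586 - 171481 = -171481 + √586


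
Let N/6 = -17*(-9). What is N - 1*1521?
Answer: -603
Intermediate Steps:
N = 918 (N = 6*(-17*(-9)) = 6*153 = 918)
N - 1*1521 = 918 - 1*1521 = 918 - 1521 = -603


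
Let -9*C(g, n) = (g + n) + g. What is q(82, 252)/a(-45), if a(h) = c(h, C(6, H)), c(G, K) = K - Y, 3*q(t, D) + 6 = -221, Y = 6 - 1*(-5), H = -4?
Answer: 681/107 ≈ 6.3645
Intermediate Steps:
Y = 11 (Y = 6 + 5 = 11)
q(t, D) = -227/3 (q(t, D) = -2 + (1/3)*(-221) = -2 - 221/3 = -227/3)
C(g, n) = -2*g/9 - n/9 (C(g, n) = -((g + n) + g)/9 = -(n + 2*g)/9 = -2*g/9 - n/9)
c(G, K) = -11 + K (c(G, K) = K - 1*11 = K - 11 = -11 + K)
a(h) = -107/9 (a(h) = -11 + (-2/9*6 - 1/9*(-4)) = -11 + (-4/3 + 4/9) = -11 - 8/9 = -107/9)
q(82, 252)/a(-45) = -227/(3*(-107/9)) = -227/3*(-9/107) = 681/107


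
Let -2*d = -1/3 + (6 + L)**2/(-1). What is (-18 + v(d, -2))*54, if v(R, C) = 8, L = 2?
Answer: -540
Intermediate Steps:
d = 193/6 (d = -(-1/3 + (6 + 2)**2/(-1))/2 = -(-1*1/3 + 8**2*(-1))/2 = -(-1/3 + 64*(-1))/2 = -(-1/3 - 64)/2 = -1/2*(-193/3) = 193/6 ≈ 32.167)
(-18 + v(d, -2))*54 = (-18 + 8)*54 = -10*54 = -540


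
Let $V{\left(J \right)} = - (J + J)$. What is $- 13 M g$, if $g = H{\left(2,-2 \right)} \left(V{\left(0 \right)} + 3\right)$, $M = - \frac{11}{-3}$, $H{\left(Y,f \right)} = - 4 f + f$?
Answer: $-858$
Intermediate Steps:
$H{\left(Y,f \right)} = - 3 f$
$M = \frac{11}{3}$ ($M = \left(-11\right) \left(- \frac{1}{3}\right) = \frac{11}{3} \approx 3.6667$)
$V{\left(J \right)} = - 2 J$
$g = 18$ ($g = \left(-3\right) \left(-2\right) \left(\left(-2\right) 0 + 3\right) = 6 \left(0 + 3\right) = 6 \cdot 3 = 18$)
$- 13 M g = - 13 \cdot \frac{11}{3} \cdot 18 = - \frac{143 \cdot 18}{3} = \left(-1\right) 858 = -858$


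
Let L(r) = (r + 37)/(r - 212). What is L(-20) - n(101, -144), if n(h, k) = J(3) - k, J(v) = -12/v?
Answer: -32497/232 ≈ -140.07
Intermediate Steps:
L(r) = (37 + r)/(-212 + r)
n(h, k) = -4 - k (n(h, k) = -12/3 - k = -12*⅓ - k = -4 - k)
L(-20) - n(101, -144) = (37 - 20)/(-212 - 20) - (-4 - 1*(-144)) = 17/(-232) - (-4 + 144) = -1/232*17 - 1*140 = -17/232 - 140 = -32497/232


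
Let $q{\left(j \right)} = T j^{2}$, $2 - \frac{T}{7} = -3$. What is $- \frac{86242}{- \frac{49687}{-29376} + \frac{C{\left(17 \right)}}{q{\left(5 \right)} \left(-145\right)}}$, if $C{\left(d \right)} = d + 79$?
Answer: $- \frac{321430833360000}{6301218029} \approx -51011.0$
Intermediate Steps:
$T = 35$ ($T = 14 - -21 = 14 + 21 = 35$)
$C{\left(d \right)} = 79 + d$
$q{\left(j \right)} = 35 j^{2}$
$- \frac{86242}{- \frac{49687}{-29376} + \frac{C{\left(17 \right)}}{q{\left(5 \right)} \left(-145\right)}} = - \frac{86242}{- \frac{49687}{-29376} + \frac{79 + 17}{35 \cdot 5^{2} \left(-145\right)}} = - \frac{86242}{\left(-49687\right) \left(- \frac{1}{29376}\right) + \frac{96}{35 \cdot 25 \left(-145\right)}} = - \frac{86242}{\frac{49687}{29376} + \frac{96}{875 \left(-145\right)}} = - \frac{86242}{\frac{49687}{29376} + \frac{96}{-126875}} = - \frac{86242}{\frac{49687}{29376} + 96 \left(- \frac{1}{126875}\right)} = - \frac{86242}{\frac{49687}{29376} - \frac{96}{126875}} = - \frac{86242}{\frac{6301218029}{3727080000}} = \left(-86242\right) \frac{3727080000}{6301218029} = - \frac{321430833360000}{6301218029}$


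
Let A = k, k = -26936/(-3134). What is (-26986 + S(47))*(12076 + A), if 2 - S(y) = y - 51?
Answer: -510908388800/1567 ≈ -3.2604e+8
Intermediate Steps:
S(y) = 53 - y (S(y) = 2 - (y - 51) = 2 - (-51 + y) = 2 + (51 - y) = 53 - y)
k = 13468/1567 (k = -26936*(-1/3134) = 13468/1567 ≈ 8.5948)
A = 13468/1567 ≈ 8.5948
(-26986 + S(47))*(12076 + A) = (-26986 + (53 - 1*47))*(12076 + 13468/1567) = (-26986 + (53 - 47))*(18936560/1567) = (-26986 + 6)*(18936560/1567) = -26980*18936560/1567 = -510908388800/1567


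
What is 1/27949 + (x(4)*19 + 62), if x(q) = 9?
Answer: 6512118/27949 ≈ 233.00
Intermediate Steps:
1/27949 + (x(4)*19 + 62) = 1/27949 + (9*19 + 62) = 1/27949 + (171 + 62) = 1/27949 + 233 = 6512118/27949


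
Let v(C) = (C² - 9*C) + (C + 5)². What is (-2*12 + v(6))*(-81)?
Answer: -6399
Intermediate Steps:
v(C) = C² + (5 + C)² - 9*C (v(C) = (C² - 9*C) + (5 + C)² = C² + (5 + C)² - 9*C)
(-2*12 + v(6))*(-81) = (-2*12 + (25 + 6 + 2*6²))*(-81) = (-24 + (25 + 6 + 2*36))*(-81) = (-24 + (25 + 6 + 72))*(-81) = (-24 + 103)*(-81) = 79*(-81) = -6399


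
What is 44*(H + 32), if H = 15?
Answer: 2068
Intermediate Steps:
44*(H + 32) = 44*(15 + 32) = 44*47 = 2068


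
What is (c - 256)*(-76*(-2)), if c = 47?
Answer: -31768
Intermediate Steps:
(c - 256)*(-76*(-2)) = (47 - 256)*(-76*(-2)) = -209*152 = -31768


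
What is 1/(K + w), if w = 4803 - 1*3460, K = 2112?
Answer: 1/3455 ≈ 0.00028944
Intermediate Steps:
w = 1343 (w = 4803 - 3460 = 1343)
1/(K + w) = 1/(2112 + 1343) = 1/3455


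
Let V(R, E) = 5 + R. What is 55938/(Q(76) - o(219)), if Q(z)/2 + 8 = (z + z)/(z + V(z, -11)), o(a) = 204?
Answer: -1463711/5706 ≈ -256.52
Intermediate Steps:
Q(z) = -16 + 4*z/(5 + 2*z) (Q(z) = -16 + 2*((z + z)/(z + (5 + z))) = -16 + 2*((2*z)/(5 + 2*z)) = -16 + 2*(2*z/(5 + 2*z)) = -16 + 4*z/(5 + 2*z))
55938/(Q(76) - o(219)) = 55938/(4*(-20 - 7*76)/(5 + 2*76) - 1*204) = 55938/(4*(-20 - 532)/(5 + 152) - 204) = 55938/(4*(-552)/157 - 204) = 55938/(4*(1/157)*(-552) - 204) = 55938/(-2208/157 - 204) = 55938/(-34236/157) = 55938*(-157/34236) = -1463711/5706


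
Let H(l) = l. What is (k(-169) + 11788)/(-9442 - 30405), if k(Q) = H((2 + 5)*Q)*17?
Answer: 8323/39847 ≈ 0.20887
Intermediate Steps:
k(Q) = 119*Q (k(Q) = ((2 + 5)*Q)*17 = (7*Q)*17 = 119*Q)
(k(-169) + 11788)/(-9442 - 30405) = (119*(-169) + 11788)/(-9442 - 30405) = (-20111 + 11788)/(-39847) = -8323*(-1/39847) = 8323/39847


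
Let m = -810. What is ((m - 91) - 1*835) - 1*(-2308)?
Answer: 572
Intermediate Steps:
((m - 91) - 1*835) - 1*(-2308) = ((-810 - 91) - 1*835) - 1*(-2308) = (-901 - 835) + 2308 = -1736 + 2308 = 572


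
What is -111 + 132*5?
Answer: 549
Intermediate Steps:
-111 + 132*5 = -111 + 660 = 549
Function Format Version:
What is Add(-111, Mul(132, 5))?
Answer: 549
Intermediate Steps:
Add(-111, Mul(132, 5)) = Add(-111, 660) = 549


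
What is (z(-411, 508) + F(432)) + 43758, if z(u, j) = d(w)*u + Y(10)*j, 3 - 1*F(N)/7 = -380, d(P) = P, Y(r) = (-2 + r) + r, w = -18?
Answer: 62981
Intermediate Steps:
Y(r) = -2 + 2*r
F(N) = 2681 (F(N) = 21 - 7*(-380) = 21 + 2660 = 2681)
z(u, j) = -18*u + 18*j (z(u, j) = -18*u + (-2 + 2*10)*j = -18*u + (-2 + 20)*j = -18*u + 18*j)
(z(-411, 508) + F(432)) + 43758 = ((-18*(-411) + 18*508) + 2681) + 43758 = ((7398 + 9144) + 2681) + 43758 = (16542 + 2681) + 43758 = 19223 + 43758 = 62981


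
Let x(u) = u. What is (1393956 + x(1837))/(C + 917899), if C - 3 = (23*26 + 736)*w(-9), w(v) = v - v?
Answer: 1395793/917902 ≈ 1.5206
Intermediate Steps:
w(v) = 0
C = 3 (C = 3 + (23*26 + 736)*0 = 3 + (598 + 736)*0 = 3 + 1334*0 = 3 + 0 = 3)
(1393956 + x(1837))/(C + 917899) = (1393956 + 1837)/(3 + 917899) = 1395793/917902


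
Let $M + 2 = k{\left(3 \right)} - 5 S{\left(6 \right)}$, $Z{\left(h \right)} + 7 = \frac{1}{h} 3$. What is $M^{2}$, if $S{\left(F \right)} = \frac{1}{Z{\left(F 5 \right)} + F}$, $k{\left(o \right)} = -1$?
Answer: $\frac{529}{81} \approx 6.5309$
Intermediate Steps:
$Z{\left(h \right)} = -7 + \frac{3}{h}$ ($Z{\left(h \right)} = -7 + \frac{1}{h} 3 = -7 + \frac{3}{h}$)
$S{\left(F \right)} = \frac{1}{-7 + F + \frac{3}{5 F}}$ ($S{\left(F \right)} = \frac{1}{\left(-7 + \frac{3}{F 5}\right) + F} = \frac{1}{\left(-7 + \frac{3}{5 F}\right) + F} = \frac{1}{-7 + F + \frac{3}{5 F}}$)
$M = \frac{23}{9}$ ($M = -2 - \left(1 + 5 \cdot 5 \cdot 6 \frac{1}{3 + 5 \cdot 6 \left(-7 + 6\right)}\right) = -2 - \left(1 + 5 \cdot 5 \cdot 6 \frac{1}{3 + 5 \cdot 6 \left(-1\right)}\right) = -2 - \left(1 + 5 \cdot 5 \cdot 6 \frac{1}{3 - 30}\right) = -2 - \left(1 + 5 \cdot 5 \cdot 6 \frac{1}{-27}\right) = -2 - \left(1 + 5 \cdot 5 \cdot 6 \left(- \frac{1}{27}\right)\right) = -2 - - \frac{41}{9} = -2 + \left(-1 + \frac{50}{9}\right) = -2 + \frac{41}{9} = \frac{23}{9} \approx 2.5556$)
$M^{2} = \left(\frac{23}{9}\right)^{2} = \frac{529}{81}$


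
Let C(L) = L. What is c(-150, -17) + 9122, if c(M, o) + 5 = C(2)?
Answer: 9119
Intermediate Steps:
c(M, o) = -3 (c(M, o) = -5 + 2 = -3)
c(-150, -17) + 9122 = -3 + 9122 = 9119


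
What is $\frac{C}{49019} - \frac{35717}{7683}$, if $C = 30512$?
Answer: $- \frac{1516387927}{376612977} \approx -4.0264$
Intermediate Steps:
$\frac{C}{49019} - \frac{35717}{7683} = \frac{30512}{49019} - \frac{35717}{7683} = - \frac{1516387927}{376612977}$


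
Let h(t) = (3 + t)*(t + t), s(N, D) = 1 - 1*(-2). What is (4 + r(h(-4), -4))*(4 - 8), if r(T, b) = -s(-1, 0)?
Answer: -4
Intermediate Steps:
s(N, D) = 3 (s(N, D) = 1 + 2 = 3)
h(t) = 2*t*(3 + t) (h(t) = (3 + t)*(2*t) = 2*t*(3 + t))
r(T, b) = -3 (r(T, b) = -1*3 = -3)
(4 + r(h(-4), -4))*(4 - 8) = (4 - 3)*(4 - 8) = 1*(-4) = -4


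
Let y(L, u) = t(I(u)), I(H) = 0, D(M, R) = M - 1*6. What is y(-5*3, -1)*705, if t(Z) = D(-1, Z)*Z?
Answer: 0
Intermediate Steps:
D(M, R) = -6 + M (D(M, R) = M - 6 = -6 + M)
t(Z) = -7*Z (t(Z) = (-6 - 1)*Z = -7*Z)
y(L, u) = 0 (y(L, u) = -7*0 = 0)
y(-5*3, -1)*705 = 0*705 = 0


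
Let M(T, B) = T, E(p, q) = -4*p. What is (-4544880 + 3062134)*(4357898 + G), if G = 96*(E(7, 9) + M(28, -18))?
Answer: -6461655827908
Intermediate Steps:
G = 0 (G = 96*(-4*7 + 28) = 96*(-28 + 28) = 96*0 = 0)
(-4544880 + 3062134)*(4357898 + G) = (-4544880 + 3062134)*(4357898 + 0) = -1482746*4357898 = -6461655827908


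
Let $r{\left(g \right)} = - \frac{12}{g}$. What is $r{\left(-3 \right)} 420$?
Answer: $1680$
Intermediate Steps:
$r{\left(-3 \right)} 420 = - \frac{12}{-3} \cdot 420 = \left(-12\right) \left(- \frac{1}{3}\right) 420 = 4 \cdot 420 = 1680$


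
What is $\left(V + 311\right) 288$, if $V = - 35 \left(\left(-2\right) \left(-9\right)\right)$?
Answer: $-91872$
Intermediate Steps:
$V = -630$ ($V = \left(-35\right) 18 = -630$)
$\left(V + 311\right) 288 = \left(-630 + 311\right) 288 = \left(-319\right) 288 = -91872$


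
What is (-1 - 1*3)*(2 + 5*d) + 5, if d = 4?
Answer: -83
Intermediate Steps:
(-1 - 1*3)*(2 + 5*d) + 5 = (-1 - 1*3)*(2 + 5*4) + 5 = (-1 - 3)*(2 + 20) + 5 = -4*22 + 5 = -88 + 5 = -83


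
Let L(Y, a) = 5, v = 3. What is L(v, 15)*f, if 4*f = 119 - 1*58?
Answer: 305/4 ≈ 76.250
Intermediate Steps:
f = 61/4 (f = (119 - 1*58)/4 = (119 - 58)/4 = (¼)*61 = 61/4 ≈ 15.250)
L(v, 15)*f = 5*(61/4) = 305/4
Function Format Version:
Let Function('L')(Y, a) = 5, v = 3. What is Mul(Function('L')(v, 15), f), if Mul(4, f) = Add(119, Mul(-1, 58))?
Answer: Rational(305, 4) ≈ 76.250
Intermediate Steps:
f = Rational(61, 4) (f = Mul(Rational(1, 4), Add(119, Mul(-1, 58))) = Mul(Rational(1, 4), Add(119, -58)) = Mul(Rational(1, 4), 61) = Rational(61, 4) ≈ 15.250)
Mul(Function('L')(v, 15), f) = Mul(5, Rational(61, 4)) = Rational(305, 4)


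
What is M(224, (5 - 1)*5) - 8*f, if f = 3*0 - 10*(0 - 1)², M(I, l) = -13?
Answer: 67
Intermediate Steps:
f = -10 (f = 0 - 10*(-1)² = 0 - 10*1 = 0 - 10 = -10)
M(224, (5 - 1)*5) - 8*f = -13 - 8*(-10) = -13 + 80 = 67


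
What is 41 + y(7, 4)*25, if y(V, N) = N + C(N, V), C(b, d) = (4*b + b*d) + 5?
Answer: 1366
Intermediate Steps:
C(b, d) = 5 + 4*b + b*d
y(V, N) = 5 + 5*N + N*V (y(V, N) = N + (5 + 4*N + N*V) = 5 + 5*N + N*V)
41 + y(7, 4)*25 = 41 + (5 + 5*4 + 4*7)*25 = 41 + (5 + 20 + 28)*25 = 41 + 53*25 = 41 + 1325 = 1366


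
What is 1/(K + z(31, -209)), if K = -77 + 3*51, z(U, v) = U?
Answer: 1/107 ≈ 0.0093458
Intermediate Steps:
K = 76 (K = -77 + 153 = 76)
1/(K + z(31, -209)) = 1/(76 + 31) = 1/107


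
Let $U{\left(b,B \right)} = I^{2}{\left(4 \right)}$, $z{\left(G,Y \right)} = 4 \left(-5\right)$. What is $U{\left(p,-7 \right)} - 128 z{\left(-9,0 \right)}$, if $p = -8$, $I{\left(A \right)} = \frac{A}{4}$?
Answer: $2561$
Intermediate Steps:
$I{\left(A \right)} = \frac{A}{4}$ ($I{\left(A \right)} = A \frac{1}{4} = \frac{A}{4}$)
$z{\left(G,Y \right)} = -20$
$U{\left(b,B \right)} = 1$ ($U{\left(b,B \right)} = \left(\frac{1}{4} \cdot 4\right)^{2} = 1^{2} = 1$)
$U{\left(p,-7 \right)} - 128 z{\left(-9,0 \right)} = 1 - -2560 = 1 + 2560 = 2561$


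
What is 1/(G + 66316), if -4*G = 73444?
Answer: 1/47955 ≈ 2.0853e-5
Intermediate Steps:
G = -18361 (G = -1/4*73444 = -18361)
1/(G + 66316) = 1/(-18361 + 66316) = 1/47955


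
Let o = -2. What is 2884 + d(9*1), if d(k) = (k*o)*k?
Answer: 2722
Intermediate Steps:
d(k) = -2*k² (d(k) = (k*(-2))*k = (-2*k)*k = -2*k²)
2884 + d(9*1) = 2884 - 2*(9*1)² = 2884 - 2*9² = 2884 - 2*81 = 2884 - 162 = 2722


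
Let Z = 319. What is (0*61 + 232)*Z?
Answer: 74008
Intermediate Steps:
(0*61 + 232)*Z = (0*61 + 232)*319 = (0 + 232)*319 = 232*319 = 74008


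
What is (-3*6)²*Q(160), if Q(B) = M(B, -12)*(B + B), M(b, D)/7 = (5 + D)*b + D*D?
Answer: -708341760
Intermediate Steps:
M(b, D) = 7*D² + 7*b*(5 + D) (M(b, D) = 7*((5 + D)*b + D*D) = 7*(b*(5 + D) + D²) = 7*(D² + b*(5 + D)) = 7*D² + 7*b*(5 + D))
Q(B) = 2*B*(1008 - 49*B) (Q(B) = (7*(-12)² + 35*B + 7*(-12)*B)*(B + B) = (7*144 + 35*B - 84*B)*(2*B) = (1008 + 35*B - 84*B)*(2*B) = (1008 - 49*B)*(2*B) = 2*B*(1008 - 49*B))
(-3*6)²*Q(160) = (-3*6)²*(14*160*(144 - 7*160)) = (-18)²*(14*160*(144 - 1120)) = 324*(14*160*(-976)) = 324*(-2186240) = -708341760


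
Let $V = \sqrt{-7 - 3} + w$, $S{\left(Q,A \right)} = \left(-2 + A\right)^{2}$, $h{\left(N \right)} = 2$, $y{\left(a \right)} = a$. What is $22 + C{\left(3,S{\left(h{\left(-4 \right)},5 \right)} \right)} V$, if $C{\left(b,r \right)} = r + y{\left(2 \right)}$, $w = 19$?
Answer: $231 + 11 i \sqrt{10} \approx 231.0 + 34.785 i$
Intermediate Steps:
$C{\left(b,r \right)} = 2 + r$ ($C{\left(b,r \right)} = r + 2 = 2 + r$)
$V = 19 + i \sqrt{10}$ ($V = \sqrt{-7 - 3} + 19 = \sqrt{-10} + 19 = i \sqrt{10} + 19 = 19 + i \sqrt{10} \approx 19.0 + 3.1623 i$)
$22 + C{\left(3,S{\left(h{\left(-4 \right)},5 \right)} \right)} V = 22 + \left(2 + \left(-2 + 5\right)^{2}\right) \left(19 + i \sqrt{10}\right) = 22 + \left(2 + 3^{2}\right) \left(19 + i \sqrt{10}\right) = 22 + \left(2 + 9\right) \left(19 + i \sqrt{10}\right) = 22 + 11 \left(19 + i \sqrt{10}\right) = 22 + \left(209 + 11 i \sqrt{10}\right) = 231 + 11 i \sqrt{10}$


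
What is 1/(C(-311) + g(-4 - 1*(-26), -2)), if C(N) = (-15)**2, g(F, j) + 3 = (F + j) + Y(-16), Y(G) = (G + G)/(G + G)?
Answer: 1/243 ≈ 0.0041152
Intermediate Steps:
Y(G) = 1 (Y(G) = (2*G)/((2*G)) = (2*G)*(1/(2*G)) = 1)
g(F, j) = -2 + F + j (g(F, j) = -3 + ((F + j) + 1) = -3 + (1 + F + j) = -2 + F + j)
C(N) = 225
1/(C(-311) + g(-4 - 1*(-26), -2)) = 1/(225 + (-2 + (-4 - 1*(-26)) - 2)) = 1/(225 + (-2 + (-4 + 26) - 2)) = 1/(225 + (-2 + 22 - 2)) = 1/(225 + 18) = 1/243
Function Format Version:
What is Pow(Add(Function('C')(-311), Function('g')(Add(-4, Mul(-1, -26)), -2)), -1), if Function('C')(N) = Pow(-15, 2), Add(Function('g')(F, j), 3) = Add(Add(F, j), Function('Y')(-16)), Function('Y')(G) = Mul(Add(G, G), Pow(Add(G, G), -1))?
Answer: Rational(1, 243) ≈ 0.0041152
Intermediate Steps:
Function('Y')(G) = 1 (Function('Y')(G) = Mul(Mul(2, G), Pow(Mul(2, G), -1)) = Mul(Mul(2, G), Mul(Rational(1, 2), Pow(G, -1))) = 1)
Function('g')(F, j) = Add(-2, F, j) (Function('g')(F, j) = Add(-3, Add(Add(F, j), 1)) = Add(-3, Add(1, F, j)) = Add(-2, F, j))
Function('C')(N) = 225
Pow(Add(Function('C')(-311), Function('g')(Add(-4, Mul(-1, -26)), -2)), -1) = Pow(Add(225, Add(-2, Add(-4, Mul(-1, -26)), -2)), -1) = Pow(Add(225, Add(-2, Add(-4, 26), -2)), -1) = Pow(Add(225, Add(-2, 22, -2)), -1) = Pow(Add(225, 18), -1) = Pow(243, -1) = Rational(1, 243)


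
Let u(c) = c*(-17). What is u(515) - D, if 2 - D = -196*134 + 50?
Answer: -34971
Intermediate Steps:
u(c) = -17*c
D = 26216 (D = 2 - (-196*134 + 50) = 2 - (-26264 + 50) = 2 - 1*(-26214) = 2 + 26214 = 26216)
u(515) - D = -17*515 - 1*26216 = -8755 - 26216 = -34971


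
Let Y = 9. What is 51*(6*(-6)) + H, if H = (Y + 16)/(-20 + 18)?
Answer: -3697/2 ≈ -1848.5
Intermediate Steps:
H = -25/2 (H = (9 + 16)/(-20 + 18) = 25/(-2) = 25*(-½) = -25/2 ≈ -12.500)
51*(6*(-6)) + H = 51*(6*(-6)) - 25/2 = 51*(-36) - 25/2 = -1836 - 25/2 = -3697/2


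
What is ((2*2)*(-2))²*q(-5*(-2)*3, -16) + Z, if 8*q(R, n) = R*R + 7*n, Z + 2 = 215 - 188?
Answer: 6329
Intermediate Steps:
Z = 25 (Z = -2 + (215 - 188) = -2 + 27 = 25)
q(R, n) = R²/8 + 7*n/8 (q(R, n) = (R*R + 7*n)/8 = (R² + 7*n)/8 = R²/8 + 7*n/8)
((2*2)*(-2))²*q(-5*(-2)*3, -16) + Z = ((2*2)*(-2))²*((-5*(-2)*3)²/8 + (7/8)*(-16)) + 25 = (4*(-2))²*((10*3)²/8 - 14) + 25 = (-8)²*((⅛)*30² - 14) + 25 = 64*((⅛)*900 - 14) + 25 = 64*(225/2 - 14) + 25 = 64*(197/2) + 25 = 6304 + 25 = 6329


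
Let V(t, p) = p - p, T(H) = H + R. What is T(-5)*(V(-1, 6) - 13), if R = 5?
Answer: 0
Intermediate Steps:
T(H) = 5 + H (T(H) = H + 5 = 5 + H)
V(t, p) = 0
T(-5)*(V(-1, 6) - 13) = (5 - 5)*(0 - 13) = 0*(-13) = 0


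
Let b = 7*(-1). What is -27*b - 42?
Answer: 147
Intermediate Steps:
b = -7
-27*b - 42 = -27*(-7) - 42 = 189 - 42 = 147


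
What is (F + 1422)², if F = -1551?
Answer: 16641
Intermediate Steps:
(F + 1422)² = (-1551 + 1422)² = (-129)² = 16641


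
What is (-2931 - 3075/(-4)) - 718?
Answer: -11521/4 ≈ -2880.3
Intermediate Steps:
(-2931 - 3075/(-4)) - 718 = (-2931 - 3075*(-1/4)) - 718 = (-2931 + 3075/4) - 718 = -8649/4 - 718 = -11521/4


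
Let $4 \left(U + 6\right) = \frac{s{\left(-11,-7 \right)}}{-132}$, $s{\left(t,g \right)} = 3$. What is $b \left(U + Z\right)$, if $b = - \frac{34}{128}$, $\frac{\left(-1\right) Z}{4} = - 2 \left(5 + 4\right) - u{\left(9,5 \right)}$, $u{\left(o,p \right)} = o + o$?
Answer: $- \frac{412879}{11264} \approx -36.655$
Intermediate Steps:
$u{\left(o,p \right)} = 2 o$
$U = - \frac{1057}{176}$ ($U = -6 + \frac{3 \frac{1}{-132}}{4} = -6 + \frac{3 \left(- \frac{1}{132}\right)}{4} = -6 + \frac{1}{4} \left(- \frac{1}{44}\right) = -6 - \frac{1}{176} = - \frac{1057}{176} \approx -6.0057$)
$Z = 144$ ($Z = - 4 \left(- 2 \left(5 + 4\right) - 2 \cdot 9\right) = - 4 \left(\left(-2\right) 9 - 18\right) = - 4 \left(-18 - 18\right) = \left(-4\right) \left(-36\right) = 144$)
$b = - \frac{17}{64}$ ($b = \left(-34\right) \frac{1}{128} = - \frac{17}{64} \approx -0.26563$)
$b \left(U + Z\right) = - \frac{17 \left(- \frac{1057}{176} + 144\right)}{64} = \left(- \frac{17}{64}\right) \frac{24287}{176} = - \frac{412879}{11264}$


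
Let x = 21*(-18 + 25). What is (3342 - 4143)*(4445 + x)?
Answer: -3678192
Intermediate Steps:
x = 147 (x = 21*7 = 147)
(3342 - 4143)*(4445 + x) = (3342 - 4143)*(4445 + 147) = -801*4592 = -3678192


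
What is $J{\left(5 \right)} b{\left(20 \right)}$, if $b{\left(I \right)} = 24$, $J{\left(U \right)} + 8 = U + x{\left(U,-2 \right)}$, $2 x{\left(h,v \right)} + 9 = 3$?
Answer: $-144$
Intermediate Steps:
$x{\left(h,v \right)} = -3$ ($x{\left(h,v \right)} = - \frac{9}{2} + \frac{1}{2} \cdot 3 = - \frac{9}{2} + \frac{3}{2} = -3$)
$J{\left(U \right)} = -11 + U$ ($J{\left(U \right)} = -8 + \left(U - 3\right) = -8 + \left(-3 + U\right) = -11 + U$)
$J{\left(5 \right)} b{\left(20 \right)} = \left(-11 + 5\right) 24 = \left(-6\right) 24 = -144$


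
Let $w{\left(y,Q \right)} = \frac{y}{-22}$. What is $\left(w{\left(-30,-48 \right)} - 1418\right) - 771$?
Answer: $- \frac{24064}{11} \approx -2187.6$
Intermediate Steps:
$w{\left(y,Q \right)} = - \frac{y}{22}$ ($w{\left(y,Q \right)} = y \left(- \frac{1}{22}\right) = - \frac{y}{22}$)
$\left(w{\left(-30,-48 \right)} - 1418\right) - 771 = \left(\left(- \frac{1}{22}\right) \left(-30\right) - 1418\right) - 771 = \left(\frac{15}{11} - 1418\right) - 771 = - \frac{15583}{11} - 771 = - \frac{24064}{11}$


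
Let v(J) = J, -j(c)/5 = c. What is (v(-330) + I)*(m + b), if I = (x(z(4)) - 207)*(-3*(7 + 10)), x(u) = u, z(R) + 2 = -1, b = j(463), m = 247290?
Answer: 2542840500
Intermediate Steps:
j(c) = -5*c
b = -2315 (b = -5*463 = -2315)
z(R) = -3 (z(R) = -2 - 1 = -3)
I = 10710 (I = (-3 - 207)*(-3*(7 + 10)) = -(-630)*17 = -210*(-51) = 10710)
(v(-330) + I)*(m + b) = (-330 + 10710)*(247290 - 2315) = 10380*244975 = 2542840500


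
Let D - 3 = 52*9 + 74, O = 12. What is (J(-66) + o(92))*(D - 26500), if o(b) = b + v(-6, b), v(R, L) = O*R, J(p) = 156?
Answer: -4568080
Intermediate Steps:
D = 545 (D = 3 + (52*9 + 74) = 3 + (468 + 74) = 3 + 542 = 545)
v(R, L) = 12*R
o(b) = -72 + b (o(b) = b + 12*(-6) = b - 72 = -72 + b)
(J(-66) + o(92))*(D - 26500) = (156 + (-72 + 92))*(545 - 26500) = (156 + 20)*(-25955) = 176*(-25955) = -4568080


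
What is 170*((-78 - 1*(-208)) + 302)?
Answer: 73440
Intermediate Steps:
170*((-78 - 1*(-208)) + 302) = 170*((-78 + 208) + 302) = 170*(130 + 302) = 170*432 = 73440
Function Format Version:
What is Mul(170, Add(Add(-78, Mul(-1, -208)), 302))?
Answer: 73440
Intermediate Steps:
Mul(170, Add(Add(-78, Mul(-1, -208)), 302)) = Mul(170, Add(Add(-78, 208), 302)) = Mul(170, Add(130, 302)) = Mul(170, 432) = 73440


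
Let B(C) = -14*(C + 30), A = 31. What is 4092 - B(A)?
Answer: 4946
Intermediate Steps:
B(C) = -420 - 14*C (B(C) = -14*(30 + C) = -420 - 14*C)
4092 - B(A) = 4092 - (-420 - 14*31) = 4092 - (-420 - 434) = 4092 - 1*(-854) = 4092 + 854 = 4946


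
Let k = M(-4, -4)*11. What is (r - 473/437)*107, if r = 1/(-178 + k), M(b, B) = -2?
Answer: -10168959/87400 ≈ -116.35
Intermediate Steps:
k = -22 (k = -2*11 = -22)
r = -1/200 (r = 1/(-178 - 22) = 1/(-200) = -1/200 ≈ -0.0050000)
(r - 473/437)*107 = (-1/200 - 473/437)*107 = -95037/87400*107 = -10168959/87400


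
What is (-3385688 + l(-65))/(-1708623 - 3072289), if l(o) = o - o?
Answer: 423211/597614 ≈ 0.70817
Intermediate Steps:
l(o) = 0
(-3385688 + l(-65))/(-1708623 - 3072289) = (-3385688 + 0)/(-1708623 - 3072289) = -3385688/(-4780912) = -3385688*(-1/4780912) = 423211/597614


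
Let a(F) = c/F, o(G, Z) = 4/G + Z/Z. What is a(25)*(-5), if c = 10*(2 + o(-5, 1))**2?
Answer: -242/25 ≈ -9.6800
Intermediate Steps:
o(G, Z) = 1 + 4/G (o(G, Z) = 4/G + 1 = 1 + 4/G)
c = 242/5 (c = 10*(2 + (4 - 5)/(-5))**2 = 10*(2 - 1/5*(-1))**2 = 10*(2 + 1/5)**2 = 10*(11/5)**2 = 10*(121/25) = 242/5 ≈ 48.400)
a(F) = 242/(5*F)
a(25)*(-5) = ((242/5)/25)*(-5) = ((242/5)*(1/25))*(-5) = (242/125)*(-5) = -242/25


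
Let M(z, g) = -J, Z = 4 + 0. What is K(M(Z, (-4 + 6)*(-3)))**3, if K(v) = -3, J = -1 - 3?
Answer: -27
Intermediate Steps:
J = -4
Z = 4
M(z, g) = 4 (M(z, g) = -1*(-4) = 4)
K(M(Z, (-4 + 6)*(-3)))**3 = (-3)**3 = -27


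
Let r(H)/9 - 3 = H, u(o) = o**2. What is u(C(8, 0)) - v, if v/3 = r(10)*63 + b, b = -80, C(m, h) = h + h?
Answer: -21873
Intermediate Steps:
C(m, h) = 2*h
r(H) = 27 + 9*H
v = 21873 (v = 3*((27 + 9*10)*63 - 80) = 3*((27 + 90)*63 - 80) = 3*(117*63 - 80) = 3*(7371 - 80) = 3*7291 = 21873)
u(C(8, 0)) - v = (2*0)**2 - 1*21873 = 0**2 - 21873 = 0 - 21873 = -21873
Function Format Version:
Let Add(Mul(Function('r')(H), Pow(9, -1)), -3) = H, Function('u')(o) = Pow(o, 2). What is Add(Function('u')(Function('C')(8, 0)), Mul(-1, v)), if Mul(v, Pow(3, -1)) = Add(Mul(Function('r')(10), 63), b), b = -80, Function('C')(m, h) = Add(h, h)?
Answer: -21873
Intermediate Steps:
Function('C')(m, h) = Mul(2, h)
Function('r')(H) = Add(27, Mul(9, H))
v = 21873 (v = Mul(3, Add(Mul(Add(27, Mul(9, 10)), 63), -80)) = Mul(3, Add(Mul(Add(27, 90), 63), -80)) = Mul(3, Add(Mul(117, 63), -80)) = Mul(3, Add(7371, -80)) = Mul(3, 7291) = 21873)
Add(Function('u')(Function('C')(8, 0)), Mul(-1, v)) = Add(Pow(Mul(2, 0), 2), Mul(-1, 21873)) = Add(Pow(0, 2), -21873) = Add(0, -21873) = -21873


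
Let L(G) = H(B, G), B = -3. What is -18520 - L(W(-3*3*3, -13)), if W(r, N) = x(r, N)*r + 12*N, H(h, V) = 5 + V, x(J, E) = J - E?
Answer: -18747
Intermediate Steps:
W(r, N) = 12*N + r*(r - N) (W(r, N) = (r - N)*r + 12*N = r*(r - N) + 12*N = 12*N + r*(r - N))
L(G) = 5 + G
-18520 - L(W(-3*3*3, -13)) = -18520 - (5 + (12*(-13) - -3*3*3*(-13 - (-3*3)*3))) = -18520 - (5 + (-156 - (-9*3)*(-13 - (-9)*3))) = -18520 - (5 + (-156 - 1*(-27)*(-13 - 1*(-27)))) = -18520 - (5 + (-156 - 1*(-27)*(-13 + 27))) = -18520 - (5 + (-156 - 1*(-27)*14)) = -18520 - (5 + (-156 + 378)) = -18520 - (5 + 222) = -18520 - 1*227 = -18520 - 227 = -18747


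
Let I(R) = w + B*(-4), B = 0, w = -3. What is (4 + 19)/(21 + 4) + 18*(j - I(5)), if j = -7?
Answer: -1777/25 ≈ -71.080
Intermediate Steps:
I(R) = -3 (I(R) = -3 + 0*(-4) = -3 + 0 = -3)
(4 + 19)/(21 + 4) + 18*(j - I(5)) = (4 + 19)/(21 + 4) + 18*(-7 - 1*(-3)) = 23/25 + 18*(-7 + 3) = 23*(1/25) + 18*(-4) = 23/25 - 72 = -1777/25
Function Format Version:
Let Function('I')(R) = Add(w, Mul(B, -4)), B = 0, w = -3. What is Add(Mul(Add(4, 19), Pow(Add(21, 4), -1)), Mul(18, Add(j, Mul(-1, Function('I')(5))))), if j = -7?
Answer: Rational(-1777, 25) ≈ -71.080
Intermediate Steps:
Function('I')(R) = -3 (Function('I')(R) = Add(-3, Mul(0, -4)) = Add(-3, 0) = -3)
Add(Mul(Add(4, 19), Pow(Add(21, 4), -1)), Mul(18, Add(j, Mul(-1, Function('I')(5))))) = Add(Mul(Add(4, 19), Pow(Add(21, 4), -1)), Mul(18, Add(-7, Mul(-1, -3)))) = Add(Mul(23, Pow(25, -1)), Mul(18, Add(-7, 3))) = Add(Mul(23, Rational(1, 25)), Mul(18, -4)) = Add(Rational(23, 25), -72) = Rational(-1777, 25)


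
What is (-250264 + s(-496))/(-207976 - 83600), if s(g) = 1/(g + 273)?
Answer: 55808873/65021448 ≈ 0.85831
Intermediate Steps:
s(g) = 1/(273 + g)
(-250264 + s(-496))/(-207976 - 83600) = (-250264 + 1/(273 - 496))/(-207976 - 83600) = (-250264 + 1/(-223))/(-291576) = (-250264 - 1/223)*(-1/291576) = -55808873/223*(-1/291576) = 55808873/65021448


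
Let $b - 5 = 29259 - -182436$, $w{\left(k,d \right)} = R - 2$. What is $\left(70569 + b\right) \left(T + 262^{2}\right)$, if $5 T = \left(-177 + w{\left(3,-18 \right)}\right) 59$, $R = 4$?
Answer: $18793187751$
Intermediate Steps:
$w{\left(k,d \right)} = 2$ ($w{\left(k,d \right)} = 4 - 2 = 2$)
$b = 211700$ ($b = 5 + \left(29259 - -182436\right) = 5 + \left(29259 + 182436\right) = 5 + 211695 = 211700$)
$T = -2065$ ($T = \frac{\left(-177 + 2\right) 59}{5} = \frac{\left(-175\right) 59}{5} = \frac{1}{5} \left(-10325\right) = -2065$)
$\left(70569 + b\right) \left(T + 262^{2}\right) = \left(70569 + 211700\right) \left(-2065 + 262^{2}\right) = 282269 \left(-2065 + 68644\right) = 282269 \cdot 66579 = 18793187751$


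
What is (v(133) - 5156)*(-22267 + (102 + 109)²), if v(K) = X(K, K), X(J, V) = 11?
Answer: -114496830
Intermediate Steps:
v(K) = 11
(v(133) - 5156)*(-22267 + (102 + 109)²) = (11 - 5156)*(-22267 + (102 + 109)²) = -5145*(-22267 + 211²) = -5145*(-22267 + 44521) = -5145*22254 = -114496830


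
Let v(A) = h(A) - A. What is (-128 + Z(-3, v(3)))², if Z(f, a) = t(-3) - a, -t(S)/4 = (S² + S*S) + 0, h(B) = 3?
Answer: 40000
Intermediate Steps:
t(S) = -8*S² (t(S) = -4*((S² + S*S) + 0) = -4*((S² + S²) + 0) = -4*(2*S² + 0) = -8*S²)
v(A) = 3 - A
Z(f, a) = -72 - a (Z(f, a) = -8*(-3)² - a = -8*9 - a = -72 - a)
(-128 + Z(-3, v(3)))² = (-128 + (-72 - (3 - 1*3)))² = (-128 + (-72 - (3 - 3)))² = (-128 + (-72 - 1*0))² = (-128 + (-72 + 0))² = (-128 - 72)² = (-200)² = 40000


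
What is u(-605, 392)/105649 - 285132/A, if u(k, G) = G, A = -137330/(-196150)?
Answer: -590880502369484/1450877717 ≈ -4.0726e+5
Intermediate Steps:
A = 13733/19615 (A = -137330*(-1/196150) = 13733/19615 ≈ 0.70013)
u(-605, 392)/105649 - 285132/A = 392/105649 - 285132/13733/19615 = 392*(1/105649) - 285132*19615/13733 = 392/105649 - 5592864180/13733 = -590880502369484/1450877717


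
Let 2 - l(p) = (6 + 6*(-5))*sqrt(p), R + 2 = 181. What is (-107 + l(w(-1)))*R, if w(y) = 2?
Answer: -18795 + 4296*sqrt(2) ≈ -12720.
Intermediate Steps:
R = 179 (R = -2 + 181 = 179)
l(p) = 2 + 24*sqrt(p) (l(p) = 2 - (6 + 6*(-5))*sqrt(p) = 2 - (6 - 30)*sqrt(p) = 2 - (-24)*sqrt(p) = 2 + 24*sqrt(p))
(-107 + l(w(-1)))*R = (-107 + (2 + 24*sqrt(2)))*179 = (-105 + 24*sqrt(2))*179 = -18795 + 4296*sqrt(2)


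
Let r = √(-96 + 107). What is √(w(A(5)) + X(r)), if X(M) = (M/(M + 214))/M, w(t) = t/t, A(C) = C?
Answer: √(215 + √11)/√(214 + √11) ≈ 1.0023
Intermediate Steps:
r = √11 ≈ 3.3166
w(t) = 1
X(M) = 1/(214 + M) (X(M) = (M/(214 + M))/M = 1/(214 + M))
√(w(A(5)) + X(r)) = √(1 + 1/(214 + √11))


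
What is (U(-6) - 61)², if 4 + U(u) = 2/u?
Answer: 38416/9 ≈ 4268.4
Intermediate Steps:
U(u) = -4 + 2/u
(U(-6) - 61)² = ((-4 + 2/(-6)) - 61)² = ((-4 + 2*(-⅙)) - 61)² = ((-4 - ⅓) - 61)² = (-13/3 - 61)² = (-196/3)² = 38416/9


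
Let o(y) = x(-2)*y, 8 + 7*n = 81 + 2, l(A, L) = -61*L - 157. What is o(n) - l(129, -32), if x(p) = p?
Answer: -12715/7 ≈ -1816.4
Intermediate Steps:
l(A, L) = -157 - 61*L
n = 75/7 (n = -8/7 + (81 + 2)/7 = -8/7 + (⅐)*83 = -8/7 + 83/7 = 75/7 ≈ 10.714)
o(y) = -2*y
o(n) - l(129, -32) = -2*75/7 - (-157 - 61*(-32)) = -150/7 - (-157 + 1952) = -150/7 - 1*1795 = -150/7 - 1795 = -12715/7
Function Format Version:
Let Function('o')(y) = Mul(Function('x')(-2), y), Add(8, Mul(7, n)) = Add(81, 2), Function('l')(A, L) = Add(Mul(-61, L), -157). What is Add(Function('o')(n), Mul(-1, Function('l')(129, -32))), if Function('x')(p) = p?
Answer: Rational(-12715, 7) ≈ -1816.4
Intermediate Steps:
Function('l')(A, L) = Add(-157, Mul(-61, L))
n = Rational(75, 7) (n = Add(Rational(-8, 7), Mul(Rational(1, 7), Add(81, 2))) = Add(Rational(-8, 7), Mul(Rational(1, 7), 83)) = Add(Rational(-8, 7), Rational(83, 7)) = Rational(75, 7) ≈ 10.714)
Function('o')(y) = Mul(-2, y)
Add(Function('o')(n), Mul(-1, Function('l')(129, -32))) = Add(Mul(-2, Rational(75, 7)), Mul(-1, Add(-157, Mul(-61, -32)))) = Add(Rational(-150, 7), Mul(-1, Add(-157, 1952))) = Add(Rational(-150, 7), Mul(-1, 1795)) = Add(Rational(-150, 7), -1795) = Rational(-12715, 7)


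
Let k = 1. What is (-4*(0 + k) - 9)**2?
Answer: 169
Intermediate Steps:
(-4*(0 + k) - 9)**2 = (-4*(0 + 1) - 9)**2 = (-4*1 - 9)**2 = (-4 - 9)**2 = (-13)**2 = 169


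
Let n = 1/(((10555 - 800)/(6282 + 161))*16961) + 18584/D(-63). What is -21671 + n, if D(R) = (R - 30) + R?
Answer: -140605762406048/6452727645 ≈ -21790.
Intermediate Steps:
D(R) = -30 + 2*R (D(R) = (-30 + R) + R = -30 + 2*R)
n = -768701611253/6452727645 (n = 1/(((10555 - 800)/(6282 + 161))*16961) + 18584/(-30 + 2*(-63)) = (1/16961)/(9755/6443) + 18584/(-30 - 126) = (1/16961)/(9755*(1/6443)) + 18584/(-156) = (1/16961)/(9755/6443) + 18584*(-1/156) = (6443/9755)*(1/16961) - 4646/39 = 6443/165454555 - 4646/39 = -768701611253/6452727645 ≈ -119.13)
-21671 + n = -21671 - 768701611253/6452727645 = -140605762406048/6452727645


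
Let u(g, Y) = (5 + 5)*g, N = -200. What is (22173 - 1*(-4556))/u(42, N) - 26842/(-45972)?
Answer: 103338269/1609020 ≈ 64.224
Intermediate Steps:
u(g, Y) = 10*g
(22173 - 1*(-4556))/u(42, N) - 26842/(-45972) = (22173 - 1*(-4556))/((10*42)) - 26842/(-45972) = (22173 + 4556)/420 - 26842*(-1/45972) = 26729*(1/420) + 13421/22986 = 26729/420 + 13421/22986 = 103338269/1609020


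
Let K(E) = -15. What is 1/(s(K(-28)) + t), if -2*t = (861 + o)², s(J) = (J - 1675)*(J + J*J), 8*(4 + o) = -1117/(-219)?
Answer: -6139008/4436483600761 ≈ -1.3838e-6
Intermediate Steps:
o = -5891/1752 (o = -4 + (-1117/(-219))/8 = -4 + (-1117*(-1/219))/8 = -4 + (⅛)*(1117/219) = -4 + 1117/1752 = -5891/1752 ≈ -3.3624)
s(J) = (-1675 + J)*(J + J²)
t = -2257749661561/6139008 (t = -(861 - 5891/1752)²/2 = -(1502581/1752)²/2 = -½*2257749661561/3069504 = -2257749661561/6139008 ≈ -3.6777e+5)
1/(s(K(-28)) + t) = 1/(-15*(-1675 + (-15)² - 1674*(-15)) - 2257749661561/6139008) = 1/(-15*(-1675 + 225 + 25110) - 2257749661561/6139008) = 1/(-15*23660 - 2257749661561/6139008) = 1/(-354900 - 2257749661561/6139008) = 1/(-4436483600761/6139008) = -6139008/4436483600761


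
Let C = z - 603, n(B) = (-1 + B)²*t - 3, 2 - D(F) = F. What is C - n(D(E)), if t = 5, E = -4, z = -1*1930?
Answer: -2655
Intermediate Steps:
z = -1930
D(F) = 2 - F
n(B) = -3 + 5*(-1 + B)² (n(B) = (-1 + B)²*5 - 3 = 5*(-1 + B)² - 3 = -3 + 5*(-1 + B)²)
C = -2533 (C = -1930 - 603 = -2533)
C - n(D(E)) = -2533 - (-3 + 5*(-1 + (2 - 1*(-4)))²) = -2533 - (-3 + 5*(-1 + (2 + 4))²) = -2533 - (-3 + 5*(-1 + 6)²) = -2533 - (-3 + 5*5²) = -2533 - (-3 + 5*25) = -2533 - (-3 + 125) = -2533 - 1*122 = -2533 - 122 = -2655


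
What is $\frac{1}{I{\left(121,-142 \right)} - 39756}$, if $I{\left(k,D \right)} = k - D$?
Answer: $- \frac{1}{39493} \approx -2.5321 \cdot 10^{-5}$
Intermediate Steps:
$\frac{1}{I{\left(121,-142 \right)} - 39756} = \frac{1}{\left(121 - -142\right) - 39756} = \frac{1}{\left(121 + 142\right) - 39756} = \frac{1}{263 - 39756} = \frac{1}{-39493} = - \frac{1}{39493}$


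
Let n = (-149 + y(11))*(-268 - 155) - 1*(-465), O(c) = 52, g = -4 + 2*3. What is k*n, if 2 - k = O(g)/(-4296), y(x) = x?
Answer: 42383693/358 ≈ 1.1839e+5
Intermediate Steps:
g = 2 (g = -4 + 6 = 2)
n = 58839 (n = (-149 + 11)*(-268 - 155) - 1*(-465) = -138*(-423) + 465 = 58374 + 465 = 58839)
k = 2161/1074 (k = 2 - 52/(-4296) = 2 - 52*(-1)/4296 = 2 - 1*(-13/1074) = 2 + 13/1074 = 2161/1074 ≈ 2.0121)
k*n = (2161/1074)*58839 = 42383693/358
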